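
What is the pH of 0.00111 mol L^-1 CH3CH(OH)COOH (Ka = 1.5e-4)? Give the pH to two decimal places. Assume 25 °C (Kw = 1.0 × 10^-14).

pH = 3.47

CH3CH(OH)COOH ⇌ CH3CH(OH)COO- + H+
From the ICE table, Ka = x²/(0.00111 − x) = 1.5 × 10^-4.
x is not negligible relative to C₀; solve x² + 0.00015·x − 1.66e-07 = 0.
x = [−0.00015 + √(0.00015² + 6.66e-07)]/2 = 3.40 × 10^-4 M
pH = −log[H+] = −log(3.40 × 10^-4) = 3.47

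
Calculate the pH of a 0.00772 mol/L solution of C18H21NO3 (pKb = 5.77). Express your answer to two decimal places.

C18H21NO3 + H2O ⇌ C18H22NO3+ + OH-
Kb = 10^(−5.77) = 1.70 × 10^-6
Kb = [OH-]²/(0.00772 − [OH-]) = 1.70 × 10^-6
Neglecting [OH-] in the denominator: [OH-] = √(1.70 × 10^-6 × 0.00772) = 1.15 × 10^-4 M
pOH = −log(1.15 × 10^-4) = 3.94; pH = 14.00 − 3.94 = 10.06

pH = 10.06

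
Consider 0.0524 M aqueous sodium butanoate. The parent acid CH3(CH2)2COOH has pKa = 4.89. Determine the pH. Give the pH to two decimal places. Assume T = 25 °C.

CH3(CH2)2COO- is the conjugate base of the weak acid CH3(CH2)2COOH.
Ka = 10^(−4.89) = 1.29 × 10^-5
Kb = Kw/Ka = 1.0×10^-14 / 1.29 × 10^-5 = 7.75 × 10^-10
Kb = x²/(0.0524 − x) = 7.75 × 10^-10
Neglecting x in the denominator: x = √(7.75 × 10^-10 × 0.0524) = 6.37 × 10^-6 M
pOH = −log(6.37 × 10^-6) = 5.20; pH = 14.00 − 5.20 = 8.80

pH = 8.80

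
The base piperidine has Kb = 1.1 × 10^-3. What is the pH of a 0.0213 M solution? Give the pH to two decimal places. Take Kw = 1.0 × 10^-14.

pH = 11.64

C5H10NH + H2O ⇌ C5H10NH2+ + OH-
From the ICE table, Kb = [OH-]²/(0.0213 − [OH-]) = 1.1 × 10^-3.
The 5% rule fails; solving [OH-]² + Kb·[OH-] − Kb·C₀ = 0 exactly:
[OH-] = [−0.0011 + √(0.0011² + 9.37e-05)]/2 = 4.32 × 10^-3 M
pOH = 2.36, so pH = 14.00 − pOH = 11.64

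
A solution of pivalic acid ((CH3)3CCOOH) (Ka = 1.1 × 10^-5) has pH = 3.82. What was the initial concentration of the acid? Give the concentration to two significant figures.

[H+] = 10^(-3.82) = 1.51 × 10^-4 M = x
Ka = x²/(C₀ − x) ⇒ C₀ = x + x²/Ka
C₀ = 1.51 × 10^-4 + (1.51 × 10^-4)²/(1.1 × 10^-5) = 2.22 × 10^-3 M

C₀ = 2.2 × 10^-3 M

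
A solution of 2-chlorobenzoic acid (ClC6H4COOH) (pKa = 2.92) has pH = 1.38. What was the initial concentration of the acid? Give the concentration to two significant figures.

C₀ = 1.5 M

[H+] = 10^(-1.38) = 4.17 × 10^-2 M = x
Ka = 10^(−2.92) = 1.20 × 10^-3
Ka = x²/(C₀ − x) ⇒ C₀ = x + x²/Ka
C₀ = 4.17 × 10^-2 + (4.17 × 10^-2)²/(1.20 × 10^-3) = 1.49 M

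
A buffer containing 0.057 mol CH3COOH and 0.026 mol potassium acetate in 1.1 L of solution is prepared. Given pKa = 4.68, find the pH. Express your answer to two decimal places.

Using pH = pKa + log([base]/[acid]) with [base]/[acid] = 0.026/0.057:
pH = 4.68 + (-0.341) = 4.34

pH = 4.34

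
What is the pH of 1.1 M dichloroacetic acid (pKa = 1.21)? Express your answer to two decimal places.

pH = 0.64

Cl2CHCOOH ⇌ Cl2CHCOO- + H+
Ka = 10^(−1.21) = 6.17 × 10^-2
From the ICE table, Ka = [H+]²/(1.1 − [H+]) = 6.17 × 10^-2.
The 5% rule fails; solving [H+]² + Ka·[H+] − Ka·C₀ = 0 exactly:
[H+] = (−Ka + √(Ka² + 4·Ka·C₀))/2 = 2.31 × 10^-1 M
pH = −log(2.31 × 10^-1) = 0.64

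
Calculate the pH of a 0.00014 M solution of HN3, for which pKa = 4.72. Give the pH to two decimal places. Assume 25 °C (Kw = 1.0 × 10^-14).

pH = 4.37

HN3 ⇌ N3- + H+
Ka = 10^(−4.72) = 1.91 × 10^-5
From the ICE table, Ka = [H+]²/(0.00014 − [H+]) = 1.91 × 10^-5.
Here C₀/Ka ≈ 7.33, so the small-[H+] approximation fails. Use the quadratic:
[H+] = (−Ka + √(Ka² + 4·Ka·C₀))/2 = 4.30 × 10^-5 M
pH = −log(4.30 × 10^-5) = 4.37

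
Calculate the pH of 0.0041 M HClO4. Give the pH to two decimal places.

pH = 2.39

HClO4 is a strong acid and dissociates completely, so [H+] = 0.0041 M.
pH = -log(0.0041) = 2.39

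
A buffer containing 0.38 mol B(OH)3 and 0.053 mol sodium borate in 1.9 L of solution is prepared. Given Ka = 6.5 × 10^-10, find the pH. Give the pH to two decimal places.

pKa = −log(6.5 × 10^-10) = 9.187
Henderson–Hasselbalch: pH = pKa + log([B(OH)4-]/[B(OH)3]) = 9.187 + log(0.053/0.38)
pH = 9.187 + (-0.856) = 8.33

pH = 8.33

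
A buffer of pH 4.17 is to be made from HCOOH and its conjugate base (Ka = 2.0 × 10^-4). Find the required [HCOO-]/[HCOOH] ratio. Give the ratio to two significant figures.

ratio = 3.0

pKa = -log(2.0 × 10^-4) = 3.699
pH = pKa + log(r) ⇒ log(r) = 4.17 − 3.699 = +0.471
r = [HCOO-]/[HCOOH] = 10^(+0.471) = 2.96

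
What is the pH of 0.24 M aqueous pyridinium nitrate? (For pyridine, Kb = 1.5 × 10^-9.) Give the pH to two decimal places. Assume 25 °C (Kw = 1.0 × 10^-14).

pH = 2.90

C5H5NH+ is the conjugate acid of the weak base C5H5N.
Ka = Kw/Kb = 1.0×10^-14 / 1.5 × 10^-9 = 6.67 × 10^-6
From the ICE table, Ka = [H+]²/(0.24 − [H+]) = 6.67 × 10^-6.
Since Ka ≪ C₀, [H+] ≈ √(Ka·C₀) = 1.27 × 10^-3 M.
Check: 0.53% ionized — well under 5%, approximation valid.
pH = −log[H+] = −log(1.27 × 10^-3) = 2.90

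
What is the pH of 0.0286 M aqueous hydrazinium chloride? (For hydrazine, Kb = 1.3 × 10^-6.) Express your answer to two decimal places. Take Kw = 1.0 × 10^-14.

pH = 4.83

N2H5+ is the conjugate acid of the weak base N2H4.
Ka = Kw/Kb = 1.0×10^-14 / 1.3 × 10^-6 = 7.69 × 10^-9
From the ICE table, Ka = [H+]²/(0.0286 − [H+]) = 7.69 × 10^-9.
Since Ka ≪ C₀, [H+] ≈ √(Ka·C₀) = 1.48 × 10^-5 M.
Check: 0.052% ionized — well under 5%, approximation valid.
pH = −log(1.48 × 10^-5) = 4.83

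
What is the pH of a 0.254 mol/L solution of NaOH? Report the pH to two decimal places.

NaOH is a strong base; [OH-] = 0.254 M.
pOH = -log(0.254) = 0.60
pH = 14.00 - 0.60 = 13.40

pH = 13.40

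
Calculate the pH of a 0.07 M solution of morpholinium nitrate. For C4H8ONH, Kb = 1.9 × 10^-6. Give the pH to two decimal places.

pH = 4.72

C4H8ONH2+ is the conjugate acid of the weak base C4H8ONH.
Ka = Kw/Kb = 1.0×10^-14 / 1.9 × 10^-6 = 5.26 × 10^-9
From the ICE table, Ka = x²/(0.07 − x) = 5.26 × 10^-9.
Assume x ≪ 0.07: x ≈ √(5.26 × 10^-9 × 0.07) = 1.92 × 10^-5 M
pH = −log[H+] = −log(1.92 × 10^-5) = 4.72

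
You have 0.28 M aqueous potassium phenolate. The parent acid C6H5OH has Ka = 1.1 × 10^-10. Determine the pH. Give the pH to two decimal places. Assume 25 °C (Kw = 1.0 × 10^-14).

pH = 11.70

C6H5O- is the conjugate base of the weak acid C6H5OH.
Kb = Kw/Ka = 1.0×10^-14 / 1.1 × 10^-10 = 9.09 × 10^-5
Kb = [OH-]²/(0.28 − [OH-]) = 9.09 × 10^-5
Assume [OH-] ≪ 0.28: [OH-] ≈ √(9.09 × 10^-5 × 0.28) = 5.04 × 10^-3 M
([OH-]/C₀ = 1.8% < 5%, so the approximation holds.)
pOH = −log(5.04 × 10^-3) = 2.30; pH = 14.00 − 2.30 = 11.70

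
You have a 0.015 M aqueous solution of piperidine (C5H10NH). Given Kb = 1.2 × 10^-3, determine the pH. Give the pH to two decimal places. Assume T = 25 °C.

pH = 11.57

C5H10NH + H2O ⇌ C5H10NH2+ + OH-
From the ICE table, Kb = x²/(0.015 − x) = 1.2 × 10^-3.
The 5% rule fails; solving x² + Kb·x − Kb·C₀ = 0 exactly:
x = (−Kb + √(Kb² + 4·Kb·C₀))/2 = 3.68 × 10^-3 M
pOH = −log(3.68 × 10^-3) = 2.43; pH = 14.00 − 2.43 = 11.57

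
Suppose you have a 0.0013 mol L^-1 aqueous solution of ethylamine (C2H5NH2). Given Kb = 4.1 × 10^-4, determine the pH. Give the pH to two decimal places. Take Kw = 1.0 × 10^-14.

C2H5NH2 + H2O ⇌ C2H5NH3+ + OH-
Kb = [OH-]²/(0.0013 − [OH-]) = 4.1 × 10^-4
Here C₀/Kb ≈ 3.17, so the small-[OH-] approximation fails. Use the quadratic:
[OH-] = [−0.00041 + √(0.00041² + 2.13e-06)]/2 = 5.53 × 10^-4 M
pOH = 3.26, so pH = 14.00 − pOH = 10.74

pH = 10.74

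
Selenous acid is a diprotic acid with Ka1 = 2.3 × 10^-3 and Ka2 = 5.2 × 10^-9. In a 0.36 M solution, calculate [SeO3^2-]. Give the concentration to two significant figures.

First ionization gives [H+] ≈ [HSeO3-] = 2.76 × 10^-2 M.
Second step: Ka2 = [H+][SeO3^2-]/[HSeO3-] ≈ [SeO3^2-] (since [H+] ≈ [HSeO3-]).
So [SeO3^2-] ≈ Ka2.

5.2 × 10^-9 M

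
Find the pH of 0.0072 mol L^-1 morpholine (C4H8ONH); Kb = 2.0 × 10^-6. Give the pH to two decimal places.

C4H8ONH + H2O ⇌ C4H8ONH2+ + OH-
From the ICE table, Kb = [OH-]²/(0.0072 − [OH-]) = 2.0 × 10^-6.
Since Kb ≪ C₀, [OH-] ≈ √(Kb·C₀) = 1.20 × 10^-4 M.
([OH-]/C₀ = 1.7% < 5%, so the approximation holds.)
pOH = −log(1.20 × 10^-4) = 3.92; pH = 14.00 − 3.92 = 10.08

pH = 10.08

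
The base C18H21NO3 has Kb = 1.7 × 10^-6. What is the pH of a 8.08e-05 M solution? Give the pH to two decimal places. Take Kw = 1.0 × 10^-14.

pH = 9.04

C18H21NO3 + H2O ⇌ C18H22NO3+ + OH-
From the ICE table, Kb = x²/(8.08e-05 − x) = 1.7 × 10^-6.
The 5% rule fails; solving x² + Kb·x − Kb·C₀ = 0 exactly:
x = [−1.7e-06 + √(1.7e-06² + 5.49e-10)]/2 = 1.09 × 10^-5 M
pOH = −log(1.09 × 10^-5) = 4.96; pH = 14.00 − 4.96 = 9.04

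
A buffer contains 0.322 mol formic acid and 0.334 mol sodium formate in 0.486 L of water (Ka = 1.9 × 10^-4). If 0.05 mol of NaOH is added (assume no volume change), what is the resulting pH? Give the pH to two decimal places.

After neutralization: n(HCOOH) = 0.272 mol, n(HCOO-) = 0.384 mol.
pKa = −log(1.9 × 10^-4) = 3.721
Henderson–Hasselbalch with mole ratio 0.384/0.272: pH = 3.721 + (+0.150)

pH = 3.87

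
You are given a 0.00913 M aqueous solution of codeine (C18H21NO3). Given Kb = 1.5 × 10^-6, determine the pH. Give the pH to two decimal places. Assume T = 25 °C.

pH = 10.07

C18H21NO3 + H2O ⇌ C18H22NO3+ + OH-
From the ICE table, Kb = [OH-]²/(0.00913 − [OH-]) = 1.5 × 10^-6.
Since Kb ≪ C₀, [OH-] ≈ √(Kb·C₀) = 1.17 × 10^-4 M.
Check: 1.3% ionized — well under 5%, approximation valid.
pOH = 3.93, so pH = 14.00 − pOH = 10.07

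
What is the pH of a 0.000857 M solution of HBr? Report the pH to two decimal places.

HBr is a strong acid and dissociates completely, so [H+] = 0.000857 M.
pH = -log(0.000857) = 3.07

pH = 3.07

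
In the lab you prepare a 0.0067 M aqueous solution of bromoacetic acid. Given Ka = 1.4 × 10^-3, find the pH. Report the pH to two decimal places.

BrCH2COOH ⇌ BrCH2COO- + H+
From the ICE table, Ka = x²/(0.0067 − x) = 1.4 × 10^-3.
The 5% rule fails; solving x² + Ka·x − Ka·C₀ = 0 exactly:
x = (−Ka + √(Ka² + 4·Ka·C₀))/2 = 2.44 × 10^-3 M
pH = −log(2.44 × 10^-3) = 2.61

pH = 2.61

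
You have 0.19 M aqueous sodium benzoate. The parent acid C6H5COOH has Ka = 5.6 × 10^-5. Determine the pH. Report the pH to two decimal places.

C6H5COO- is the conjugate base of the weak acid C6H5COOH.
Kb = Kw/Ka = 1.0×10^-14 / 5.6 × 10^-5 = 1.79 × 10^-10
From the ICE table, Kb = [OH-]²/(0.19 − [OH-]) = 1.79 × 10^-10.
Assume [OH-] ≪ 0.19: [OH-] ≈ √(1.79 × 10^-10 × 0.19) = 5.83 × 10^-6 M
Check: 0.0031% ionized — well under 5%, approximation valid.
pOH = −log(5.83 × 10^-6) = 5.23; pH = 14.00 − 5.23 = 8.77

pH = 8.77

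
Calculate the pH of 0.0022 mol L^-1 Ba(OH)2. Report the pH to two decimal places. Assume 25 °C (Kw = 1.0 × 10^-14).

Ba(OH)2 is a strong base (each formula unit releases 2 OH-); [OH-] = 0.0044 M.
pOH = -log(0.0044) = 2.36
pH = 14.00 - 2.36 = 11.64

pH = 11.64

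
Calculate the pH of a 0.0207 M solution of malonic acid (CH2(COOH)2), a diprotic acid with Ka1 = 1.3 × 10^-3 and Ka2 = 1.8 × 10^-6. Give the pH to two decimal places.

pH = 2.34

Since Ka1 ≫ Ka2, the first ionization dominates [H+].
Ka1 = x²/(0.0207 − x) = 1.3 × 10^-3
Solving the quadratic: x = (−Ka1 + √(Ka1² + 4·Ka1·C₀))/2 = 4.58 × 10^-3 M
pH = −log(4.58 × 10^-3) = 2.34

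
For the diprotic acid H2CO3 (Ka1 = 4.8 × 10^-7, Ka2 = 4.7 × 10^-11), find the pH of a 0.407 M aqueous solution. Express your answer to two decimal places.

pH = 3.35

Ka1 ≫ Ka2, so treat the first dissociation as the only significant source of H+.
Ka1 = x²/(0.407 − x) = 4.8 × 10^-7
x ≈ √(4.8 × 10^-7 × 0.407) = 4.42 × 10^-4 M
pH = −log(4.42 × 10^-4) = 3.35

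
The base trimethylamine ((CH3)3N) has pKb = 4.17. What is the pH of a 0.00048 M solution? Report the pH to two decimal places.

(CH3)3N + H2O ⇌ (CH3)3NH+ + OH-
Kb = 10^(−4.17) = 6.76 × 10^-5
Kb = x²/(0.00048 − x) = 6.76 × 10^-5
x is not negligible relative to C₀; solve x² + 6.76e-05·x − 3.24e-08 = 0.
x = (−Kb + √(Kb² + 4·Kb·C₀))/2 = 1.49 × 10^-4 M
pOH = −log(1.49 × 10^-4) = 3.83; pH = 14.00 − 3.83 = 10.17

pH = 10.17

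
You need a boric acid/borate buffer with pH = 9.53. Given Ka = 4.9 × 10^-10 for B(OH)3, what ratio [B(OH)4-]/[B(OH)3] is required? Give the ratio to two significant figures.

pKa = -log(4.9 × 10^-10) = 9.310
pH = pKa + log(r) ⇒ log(r) = 9.53 − 9.310 = +0.220
r = [B(OH)4-]/[B(OH)3] = 10^(+0.220) = 1.66

ratio = 1.7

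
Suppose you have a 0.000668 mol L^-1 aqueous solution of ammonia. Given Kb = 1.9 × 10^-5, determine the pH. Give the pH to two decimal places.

pH = 10.02

NH3 + H2O ⇌ NH4+ + OH-
Kb = [OH-]²/(0.000668 − [OH-]) = 1.9 × 10^-5
Here C₀/Kb ≈ 35.2, so the small-[OH-] approximation fails. Use the quadratic:
[OH-] = [−1.9e-05 + √(1.9e-05² + 5.08e-08)]/2 = 1.04 × 10^-4 M
pOH = 3.98, so pH = 14.00 − pOH = 10.02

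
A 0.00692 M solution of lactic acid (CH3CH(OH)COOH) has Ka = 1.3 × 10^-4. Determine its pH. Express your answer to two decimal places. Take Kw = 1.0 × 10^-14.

pH = 3.05

CH3CH(OH)COOH ⇌ CH3CH(OH)COO- + H+
From the ICE table, Ka = [H+]²/(0.00692 − [H+]) = 1.3 × 10^-4.
Here C₀/Ka ≈ 53.2, so the small-[H+] approximation fails. Use the quadratic:
[H+] = (−Ka + √(Ka² + 4·Ka·C₀))/2 = 8.86 × 10^-4 M
pH = −log[H+] = −log(8.86 × 10^-4) = 3.05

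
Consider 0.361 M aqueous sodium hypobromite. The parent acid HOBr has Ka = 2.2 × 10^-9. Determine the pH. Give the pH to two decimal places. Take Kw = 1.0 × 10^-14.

pH = 11.11

OBr- is the conjugate base of the weak acid HOBr.
Kb = Kw/Ka = 1.0×10^-14 / 2.2 × 10^-9 = 4.55 × 10^-6
Kb = x²/(0.361 − x) = 4.55 × 10^-6
Since Kb ≪ C₀, x ≈ √(Kb·C₀) = 1.28 × 10^-3 M.
Check: 0.36% ionized — well under 5%, approximation valid.
pOH = −log(1.28 × 10^-3) = 2.89; pH = 14.00 − 2.89 = 11.11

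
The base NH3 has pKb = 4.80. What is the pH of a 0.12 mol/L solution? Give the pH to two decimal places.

NH3 + H2O ⇌ NH4+ + OH-
Kb = 10^(−4.80) = 1.58 × 10^-5
Kb = x²/(0.12 − x) = 1.58 × 10^-5
Neglecting x in the denominator: x = √(1.58 × 10^-5 × 0.12) = 1.38 × 10^-3 M
(x/C₀ = 1.1% < 5%, so the approximation holds.)
pOH = −log(1.38 × 10^-3) = 2.86; pH = 14.00 − 2.86 = 11.14

pH = 11.14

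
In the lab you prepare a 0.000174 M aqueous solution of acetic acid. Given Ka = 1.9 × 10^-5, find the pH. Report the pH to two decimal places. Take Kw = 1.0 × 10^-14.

pH = 4.31

CH3COOH ⇌ CH3COO- + H+
Ka = x²/(0.000174 − x) = 1.9 × 10^-5
The 5% rule fails; solving x² + Ka·x − Ka·C₀ = 0 exactly:
x = (−Ka + √(Ka² + 4·Ka·C₀))/2 = 4.88 × 10^-5 M
pH = −log(4.88 × 10^-5) = 4.31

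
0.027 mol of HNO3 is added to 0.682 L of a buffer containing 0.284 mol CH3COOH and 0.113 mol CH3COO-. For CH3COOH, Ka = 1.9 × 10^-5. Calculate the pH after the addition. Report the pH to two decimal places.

pH = 4.16

After neutralization: n(CH3COOH) = 0.311 mol, n(CH3COO-) = 0.086 mol.
pKa = −log(1.9 × 10^-5) = 4.721
pH = pKa + log(n_CH3COO-/n_CH3COOH) = 4.721 + log(0.086/0.311) = 4.721 + (-0.558)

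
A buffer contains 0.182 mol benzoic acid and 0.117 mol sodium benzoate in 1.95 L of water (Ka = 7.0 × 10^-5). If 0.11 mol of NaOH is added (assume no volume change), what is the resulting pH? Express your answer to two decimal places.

pH = 4.65

OH- converts C6H5COOH to C6H5COO-: C6H5COOH → 0.072 mol, C6H5COO- → 0.227 mol.
pKa = −log(7.0 × 10^-5) = 4.155
Henderson–Hasselbalch with mole ratio 0.227/0.072: pH = 4.155 + (+0.499)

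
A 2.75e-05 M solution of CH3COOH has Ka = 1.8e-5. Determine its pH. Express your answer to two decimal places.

pH = 4.82

CH3COOH ⇌ CH3COO- + H+
From the ICE table, Ka = [H+]²/(2.75e-05 − [H+]) = 1.8 × 10^-5.
The 5% rule fails; solving [H+]² + Ka·[H+] − Ka·C₀ = 0 exactly:
[H+] = [−1.8e-05 + √(1.8e-05² + 1.98e-09)]/2 = 1.50 × 10^-5 M
pH = −log[H+] = −log(1.50 × 10^-5) = 4.82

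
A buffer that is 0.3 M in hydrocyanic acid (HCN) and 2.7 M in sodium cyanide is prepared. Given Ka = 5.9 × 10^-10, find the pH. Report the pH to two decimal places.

pH = 10.18

pKa = −log(5.9 × 10^-10) = 9.229
Henderson–Hasselbalch: pH = pKa + log([CN-]/[HCN]) = 9.229 + log(2.7/0.3)
pH = 9.229 + (+0.954) = 10.18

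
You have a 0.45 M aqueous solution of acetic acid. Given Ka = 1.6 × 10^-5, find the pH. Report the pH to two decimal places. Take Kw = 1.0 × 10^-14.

pH = 2.57

CH3COOH ⇌ CH3COO- + H+
Ka = x²/(0.45 − x) = 1.6 × 10^-5
Neglecting x in the denominator: x = √(1.6 × 10^-5 × 0.45) = 2.68 × 10^-3 M
Check: 0.6% ionized — well under 5%, approximation valid.
pH = −log[H+] = −log(2.68 × 10^-3) = 2.57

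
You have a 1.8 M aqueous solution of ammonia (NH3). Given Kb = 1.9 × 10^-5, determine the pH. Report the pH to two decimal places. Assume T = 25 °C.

NH3 + H2O ⇌ NH4+ + OH-
From the ICE table, Kb = [OH-]²/(1.8 − [OH-]) = 1.9 × 10^-5.
Neglecting [OH-] in the denominator: [OH-] = √(1.9 × 10^-5 × 1.8) = 5.85 × 10^-3 M
pOH = 2.23, so pH = 14.00 − pOH = 11.77

pH = 11.77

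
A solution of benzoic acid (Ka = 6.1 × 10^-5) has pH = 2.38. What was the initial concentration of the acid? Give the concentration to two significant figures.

C₀ = 2.9 × 10^-1 M

[H+] = 10^(-2.38) = 4.17 × 10^-3 M = x
Ka = x²/(C₀ − x) ⇒ C₀ = x + x²/Ka
C₀ = 4.17 × 10^-3 + (4.17 × 10^-3)²/(6.1 × 10^-5) = 2.89 × 10^-1 M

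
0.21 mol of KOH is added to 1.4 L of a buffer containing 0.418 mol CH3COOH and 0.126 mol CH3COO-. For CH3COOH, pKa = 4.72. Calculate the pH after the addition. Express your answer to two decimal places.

pH = 4.93

OH- converts CH3COOH to CH3COO-: CH3COOH → 0.208 mol, CH3COO- → 0.336 mol.
Henderson–Hasselbalch with mole ratio 0.336/0.208: pH = 4.72 + (+0.208)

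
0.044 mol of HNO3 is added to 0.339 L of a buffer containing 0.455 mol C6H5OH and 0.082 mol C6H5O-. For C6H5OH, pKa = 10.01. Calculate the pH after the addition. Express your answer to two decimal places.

After neutralization: n(C6H5OH) = 0.499 mol, n(C6H5O-) = 0.038 mol.
pH = pKa + log(n_C6H5O-/n_C6H5OH) = 10.01 + log(0.038/0.499) = 10.01 + (-1.118)

pH = 8.89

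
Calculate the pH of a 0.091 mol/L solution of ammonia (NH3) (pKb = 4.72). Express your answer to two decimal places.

pH = 11.12

NH3 + H2O ⇌ NH4+ + OH-
Kb = 10^(−4.72) = 1.91 × 10^-5
From the ICE table, Kb = [OH-]²/(0.091 − [OH-]) = 1.91 × 10^-5.
Assume [OH-] ≪ 0.091: [OH-] ≈ √(1.91 × 10^-5 × 0.091) = 1.32 × 10^-3 M
([OH-]/C₀ = 1.4% < 5%, so the approximation holds.)
pOH = −log(1.32 × 10^-3) = 2.88; pH = 14.00 − 2.88 = 11.12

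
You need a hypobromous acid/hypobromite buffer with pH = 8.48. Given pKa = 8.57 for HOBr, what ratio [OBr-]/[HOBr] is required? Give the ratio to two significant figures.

ratio = 0.81

pH = pKa + log(r) ⇒ log(r) = 8.48 − 8.57 = -0.09
r = [OBr-]/[HOBr] = 10^(-0.09) = 0.813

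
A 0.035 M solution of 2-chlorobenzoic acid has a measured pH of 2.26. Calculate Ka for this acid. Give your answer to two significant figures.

[H+] = 10^(-2.26) = 5.50 × 10^-3 M
At equilibrium [HA] = 0.035 − 5.50 × 10^-3 = 2.95 × 10^-2 M
Ka = [H+][A-]/[HA] = (5.50 × 10^-3)² / 2.95 × 10^-2 = 1.0 × 10^-3

Ka = 1.0 × 10^-3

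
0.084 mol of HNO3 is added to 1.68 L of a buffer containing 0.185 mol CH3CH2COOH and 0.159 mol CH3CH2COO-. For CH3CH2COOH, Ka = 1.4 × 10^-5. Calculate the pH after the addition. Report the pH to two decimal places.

pH = 4.30

After neutralization: n(CH3CH2COOH) = 0.269 mol, n(CH3CH2COO-) = 0.075 mol.
pKa = −log(1.4 × 10^-5) = 4.854
Henderson–Hasselbalch with mole ratio 0.075/0.269: pH = 4.854 + (-0.555)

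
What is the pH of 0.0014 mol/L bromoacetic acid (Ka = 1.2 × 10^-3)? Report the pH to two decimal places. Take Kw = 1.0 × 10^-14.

BrCH2COOH ⇌ BrCH2COO- + H+
From the ICE table, Ka = x²/(0.0014 − x) = 1.2 × 10^-3.
Here C₀/Ka ≈ 1.17, so the small-x approximation fails. Use the quadratic:
x = (−Ka + √(Ka² + 4·Ka·C₀))/2 = 8.28 × 10^-4 M
pH = −log(8.28 × 10^-4) = 3.08

pH = 3.08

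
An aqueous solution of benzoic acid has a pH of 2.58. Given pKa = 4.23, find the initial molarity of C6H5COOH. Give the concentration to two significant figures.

C₀ = 1.2 × 10^-1 M

[H+] = 10^(-2.58) = 2.63 × 10^-3 M = x
Ka = 10^(−4.23) = 5.89 × 10^-5
Ka = x²/(C₀ − x) ⇒ C₀ = x + x²/Ka
C₀ = 2.63 × 10^-3 + (2.63 × 10^-3)²/(5.89 × 10^-5) = 1.20 × 10^-1 M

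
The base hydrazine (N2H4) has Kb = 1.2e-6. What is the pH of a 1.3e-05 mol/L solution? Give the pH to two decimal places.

pH = 8.53

N2H4 + H2O ⇌ N2H5+ + OH-
Kb = x²/(1.3e-05 − x) = 1.2 × 10^-6
The 5% rule fails; solving x² + Kb·x − Kb·C₀ = 0 exactly:
x = (−Kb + √(Kb² + 4·Kb·C₀))/2 = 3.39 × 10^-6 M
pOH = 5.47, so pH = 14.00 − pOH = 8.53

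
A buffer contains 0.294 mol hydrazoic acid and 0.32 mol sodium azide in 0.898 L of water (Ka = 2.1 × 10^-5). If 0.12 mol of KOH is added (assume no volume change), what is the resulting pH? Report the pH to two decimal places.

pH = 5.08

OH- converts HN3 to N3-: HN3 → 0.174 mol, N3- → 0.44 mol.
pKa = −log(2.1 × 10^-5) = 4.678
pH = pKa + log([A⁻]/[HA]) = 4.678 + log(0.44/0.174) = 4.678 +0.403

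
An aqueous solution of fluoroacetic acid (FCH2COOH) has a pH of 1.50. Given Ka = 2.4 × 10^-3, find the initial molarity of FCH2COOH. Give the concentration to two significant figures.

C₀ = 4.5 × 10^-1 M

[H+] = 10^(-1.50) = 3.16 × 10^-2 M = x
Ka = x²/(C₀ − x) ⇒ C₀ = x + x²/Ka
C₀ = 3.16 × 10^-2 + (3.16 × 10^-2)²/(2.4 × 10^-3) = 4.48 × 10^-1 M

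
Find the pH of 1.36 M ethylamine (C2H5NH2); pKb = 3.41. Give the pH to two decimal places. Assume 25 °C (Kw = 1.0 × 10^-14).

pH = 12.36

C2H5NH2 + H2O ⇌ C2H5NH3+ + OH-
Kb = 10^(−3.41) = 3.89 × 10^-4
Kb = x²/(1.36 − x) = 3.89 × 10^-4
Since Kb ≪ C₀, x ≈ √(Kb·C₀) = 2.30 × 10^-2 M.
pOH = 1.64, so pH = 14.00 − pOH = 12.36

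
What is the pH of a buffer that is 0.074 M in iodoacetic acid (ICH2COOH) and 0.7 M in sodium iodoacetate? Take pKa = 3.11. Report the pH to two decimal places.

pH = 4.09

Using pH = pKa + log([base]/[acid]) with [base]/[acid] = 0.7/0.074:
pH = 3.11 + (+0.976) = 4.09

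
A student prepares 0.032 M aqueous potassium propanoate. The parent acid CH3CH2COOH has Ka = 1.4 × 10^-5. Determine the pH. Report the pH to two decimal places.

pH = 8.68

CH3CH2COO- is the conjugate base of the weak acid CH3CH2COOH.
Kb = Kw/Ka = 1.0×10^-14 / 1.4 × 10^-5 = 7.14 × 10^-10
From the ICE table, Kb = x²/(0.032 − x) = 7.14 × 10^-10.
Neglecting x in the denominator: x = √(7.14 × 10^-10 × 0.032) = 4.78 × 10^-6 M
Check: 0.015% ionized — well under 5%, approximation valid.
pOH = 5.32, so pH = 14.00 − pOH = 8.68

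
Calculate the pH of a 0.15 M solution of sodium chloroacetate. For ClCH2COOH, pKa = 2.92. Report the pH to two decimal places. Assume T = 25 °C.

ClCH2COO- is the conjugate base of the weak acid ClCH2COOH.
Ka = 10^(−2.92) = 1.20 × 10^-3
Kb = Kw/Ka = 1.0×10^-14 / 1.20 × 10^-3 = 8.33 × 10^-12
From the ICE table, Kb = x²/(0.15 − x) = 8.33 × 10^-12.
Assume x ≪ 0.15: x ≈ √(8.33 × 10^-12 × 0.15) = 1.12 × 10^-6 M
pOH = 5.95, so pH = 14.00 − pOH = 8.05

pH = 8.05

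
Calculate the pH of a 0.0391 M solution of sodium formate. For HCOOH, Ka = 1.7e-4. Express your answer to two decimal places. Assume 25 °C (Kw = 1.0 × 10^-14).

HCOO- is the conjugate base of the weak acid HCOOH.
Kb = Kw/Ka = 1.0×10^-14 / 1.7 × 10^-4 = 5.88 × 10^-11
Kb = [OH-]²/(0.0391 − [OH-]) = 5.88 × 10^-11
Since Kb ≪ C₀, [OH-] ≈ √(Kb·C₀) = 1.52 × 10^-6 M.
pOH = 5.82, so pH = 14.00 − pOH = 8.18

pH = 8.18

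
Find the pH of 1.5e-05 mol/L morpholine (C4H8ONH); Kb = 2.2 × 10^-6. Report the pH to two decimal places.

C4H8ONH + H2O ⇌ C4H8ONH2+ + OH-
From the ICE table, Kb = [OH-]²/(1.5e-05 − [OH-]) = 2.2 × 10^-6.
Here C₀/Kb ≈ 6.82, so the small-[OH-] approximation fails. Use the quadratic:
[OH-] = (−Kb + √(Kb² + 4·Kb·C₀))/2 = 4.75 × 10^-6 M
pOH = 5.32, so pH = 14.00 − pOH = 8.68

pH = 8.68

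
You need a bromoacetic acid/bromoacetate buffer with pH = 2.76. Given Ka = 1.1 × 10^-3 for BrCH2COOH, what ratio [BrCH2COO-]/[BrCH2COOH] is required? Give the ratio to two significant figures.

ratio = 0.63

pKa = -log(1.1 × 10^-3) = 2.959
pH = pKa + log(r) ⇒ log(r) = 2.76 − 2.959 = -0.199
r = [BrCH2COO-]/[BrCH2COOH] = 10^(-0.199) = 0.632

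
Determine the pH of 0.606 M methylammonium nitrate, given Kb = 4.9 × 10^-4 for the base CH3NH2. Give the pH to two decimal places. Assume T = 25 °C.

pH = 5.45

CH3NH3+ is the conjugate acid of the weak base CH3NH2.
Ka = Kw/Kb = 1.0×10^-14 / 4.9 × 10^-4 = 2.04 × 10^-11
From the ICE table, Ka = x²/(0.606 − x) = 2.04 × 10^-11.
Neglecting x in the denominator: x = √(2.04 × 10^-11 × 0.606) = 3.52 × 10^-6 M
Check: 0.00058% ionized — well under 5%, approximation valid.
pH = −log[H+] = −log(3.52 × 10^-6) = 5.45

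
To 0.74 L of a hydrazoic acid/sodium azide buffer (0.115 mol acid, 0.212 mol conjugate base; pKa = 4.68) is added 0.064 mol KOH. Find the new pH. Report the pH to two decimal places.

pH = 5.41

After neutralization: n(HN3) = 0.051 mol, n(N3-) = 0.276 mol.
pH = pKa + log([A⁻]/[HA]) = 4.68 + log(0.276/0.051) = 4.68 +0.733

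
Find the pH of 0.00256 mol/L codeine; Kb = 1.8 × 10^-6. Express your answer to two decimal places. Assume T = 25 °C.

C18H21NO3 + H2O ⇌ C18H22NO3+ + OH-
Kb = [OH-]²/(0.00256 − [OH-]) = 1.8 × 10^-6
Since Kb ≪ C₀, [OH-] ≈ √(Kb·C₀) = 6.79 × 10^-5 M.
pOH = −log(6.79 × 10^-5) = 4.17; pH = 14.00 − 4.17 = 9.83

pH = 9.83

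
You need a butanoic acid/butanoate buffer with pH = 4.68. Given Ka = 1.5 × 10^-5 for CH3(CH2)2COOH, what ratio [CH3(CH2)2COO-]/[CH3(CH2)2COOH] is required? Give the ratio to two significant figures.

ratio = 0.72

pKa = -log(1.5 × 10^-5) = 4.824
pH = pKa + log(r) ⇒ log(r) = 4.68 − 4.824 = -0.144
r = [CH3(CH2)2COO-]/[CH3(CH2)2COOH] = 10^(-0.144) = 0.718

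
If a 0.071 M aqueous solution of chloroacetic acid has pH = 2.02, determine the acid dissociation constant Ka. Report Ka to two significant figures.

Ka = 1.5 × 10^-3

[H+] = 10^(-2.02) = 9.55 × 10^-3 M
At equilibrium [HA] = 0.071 − 9.55 × 10^-3 = 6.14 × 10^-2 M
Ka = [H+][A-]/[HA] = (9.55 × 10^-3)² / 6.14 × 10^-2 = 1.5 × 10^-3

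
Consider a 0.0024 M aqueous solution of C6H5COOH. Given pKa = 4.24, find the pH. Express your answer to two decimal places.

pH = 3.46

C6H5COOH ⇌ C6H5COO- + H+
Ka = 10^(−4.24) = 5.75 × 10^-5
Ka = [H+]²/(0.0024 − [H+]) = 5.75 × 10^-5
The 5% rule fails; solving [H+]² + Ka·[H+] − Ka·C₀ = 0 exactly:
[H+] = (−Ka + √(Ka² + 4·Ka·C₀))/2 = 3.44 × 10^-4 M
pH = −log[H+] = −log(3.44 × 10^-4) = 3.46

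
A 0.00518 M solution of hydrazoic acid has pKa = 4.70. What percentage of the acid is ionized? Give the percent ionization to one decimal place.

HN3 ⇌ N3- + H+; let x = [H+] at equilibrium.
Ka = 10^(−4.70) = 2.00 × 10^-5
Solve x² + 2e-05x − 1.04e-07 = 0 → x = 3.12 × 10^-4 M
Fraction ionized = 3.12 × 10^-4 / 0.00518 = 0.0602 → 6.0%

6.0%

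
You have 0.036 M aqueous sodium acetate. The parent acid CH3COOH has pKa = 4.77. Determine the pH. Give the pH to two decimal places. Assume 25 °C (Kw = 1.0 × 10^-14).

CH3COO- is the conjugate base of the weak acid CH3COOH.
Ka = 10^(−4.77) = 1.70 × 10^-5
Kb = Kw/Ka = 1.0×10^-14 / 1.70 × 10^-5 = 5.88 × 10^-10
Kb = [OH-]²/(0.036 − [OH-]) = 5.88 × 10^-10
Since Kb ≪ C₀, [OH-] ≈ √(Kb·C₀) = 4.60 × 10^-6 M.
([OH-]/C₀ = 0.013% < 5%, so the approximation holds.)
pOH = 5.34, so pH = 14.00 − pOH = 8.66

pH = 8.66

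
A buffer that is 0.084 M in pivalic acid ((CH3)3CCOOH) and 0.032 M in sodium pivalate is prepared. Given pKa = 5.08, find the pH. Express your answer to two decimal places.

pH = 4.66

pH = pKa + log([A⁻]/[HA]) = 5.08 + log(0.032/0.084)
pH = 5.08 + (-0.419) = 4.66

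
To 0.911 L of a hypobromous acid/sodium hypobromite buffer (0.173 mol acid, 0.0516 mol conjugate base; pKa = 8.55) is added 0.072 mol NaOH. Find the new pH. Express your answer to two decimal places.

OH- converts HOBr to OBr-: HOBr → 0.101 mol, OBr- → 0.124 mol.
pH = pKa + log(n_OBr-/n_HOBr) = 8.55 + log(0.124/0.101) = 8.55 + (+0.089)

pH = 8.64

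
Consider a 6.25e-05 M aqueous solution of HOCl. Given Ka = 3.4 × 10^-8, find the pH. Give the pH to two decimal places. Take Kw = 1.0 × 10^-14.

HOCl ⇌ OCl- + H+
Let x = [H+] at equilibrium. Ka = x²/(6.25e-05 − x).
Neglecting x in the denominator: x = √(3.4 × 10^-8 × 6.25e-05) = 1.46 × 10^-6 M
(x/C₀ = 2.3% < 5%, so the approximation holds.)
pH = −log[H+] = −log(1.46 × 10^-6) = 5.84

pH = 5.84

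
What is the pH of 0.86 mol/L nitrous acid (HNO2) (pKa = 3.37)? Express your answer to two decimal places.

HNO2 ⇌ NO2- + H+
Ka = 10^(−3.37) = 4.27 × 10^-4
Let x = [H+] at equilibrium. Ka = x²/(0.86 − x).
Assume x ≪ 0.86: x ≈ √(4.27 × 10^-4 × 0.86) = 1.92 × 10^-2 M
Check: 2.2% ionized — well under 5%, approximation valid.
pH = −log[H+] = −log(1.92 × 10^-2) = 1.72

pH = 1.72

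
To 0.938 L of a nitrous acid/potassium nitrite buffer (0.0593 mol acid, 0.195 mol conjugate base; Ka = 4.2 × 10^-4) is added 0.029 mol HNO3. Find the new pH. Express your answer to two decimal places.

Added H+ converts NO2- to HNO2: HNO2 → 0.0883 mol, NO2- → 0.166 mol.
pKa = −log(4.2 × 10^-4) = 3.377
pH = pKa + log([A⁻]/[HA]) = 3.377 + log(0.166/0.0883) = 3.377 +0.274

pH = 3.65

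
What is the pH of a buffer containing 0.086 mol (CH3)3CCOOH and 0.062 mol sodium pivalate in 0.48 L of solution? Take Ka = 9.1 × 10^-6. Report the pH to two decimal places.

pH = 4.90

pKa = −log(9.1 × 10^-6) = 5.041
pH = pKa + log([A⁻]/[HA]) = 5.041 + log(0.062/0.086)
pH = 5.041 + (-0.142) = 4.90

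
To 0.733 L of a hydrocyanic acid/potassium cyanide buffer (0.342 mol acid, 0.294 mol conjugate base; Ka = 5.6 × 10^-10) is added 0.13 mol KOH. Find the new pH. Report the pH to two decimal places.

pH = 9.55

OH- converts HCN to CN-: HCN → 0.212 mol, CN- → 0.424 mol.
pKa = −log(5.6 × 10^-10) = 9.252
pH = pKa + log(n_CN-/n_HCN) = 9.252 + log(0.424/0.212) = 9.252 + (+0.301)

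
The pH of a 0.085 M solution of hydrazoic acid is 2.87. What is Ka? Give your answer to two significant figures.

[H+] = 10^(-2.87) = 1.35 × 10^-3 M
At equilibrium [HA] = 0.085 − 1.35 × 10^-3 = 8.37 × 10^-2 M
Ka = [H+][A-]/[HA] = (1.35 × 10^-3)² / 8.37 × 10^-2 = 2.2 × 10^-5

Ka = 2.2 × 10^-5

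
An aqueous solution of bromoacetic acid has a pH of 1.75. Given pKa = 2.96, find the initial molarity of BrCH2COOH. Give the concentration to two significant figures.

C₀ = 3.1 × 10^-1 M

[H+] = 10^(-1.75) = 1.78 × 10^-2 M = x
Ka = 10^(−2.96) = 1.10 × 10^-3
Ka = x²/(C₀ − x) ⇒ C₀ = x + x²/Ka
C₀ = 1.78 × 10^-2 + (1.78 × 10^-2)²/(1.10 × 10^-3) = 3.06 × 10^-1 M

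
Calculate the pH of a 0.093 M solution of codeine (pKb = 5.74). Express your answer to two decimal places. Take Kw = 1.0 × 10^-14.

pH = 10.61

C18H21NO3 + H2O ⇌ C18H22NO3+ + OH-
Kb = 10^(−5.74) = 1.82 × 10^-6
From the ICE table, Kb = [OH-]²/(0.093 − [OH-]) = 1.82 × 10^-6.
Neglecting [OH-] in the denominator: [OH-] = √(1.82 × 10^-6 × 0.093) = 4.11 × 10^-4 M
Check: 0.44% ionized — well under 5%, approximation valid.
pOH = 3.39, so pH = 14.00 − pOH = 10.61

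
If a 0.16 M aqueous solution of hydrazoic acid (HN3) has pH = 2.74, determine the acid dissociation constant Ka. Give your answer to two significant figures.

Ka = 2.1 × 10^-5

[H+] = 10^(-2.74) = 1.82 × 10^-3 M
At equilibrium [HA] = 0.16 − 1.82 × 10^-3 = 1.58 × 10^-1 M
Ka = [H+][A-]/[HA] = (1.82 × 10^-3)² / 1.58 × 10^-1 = 2.1 × 10^-5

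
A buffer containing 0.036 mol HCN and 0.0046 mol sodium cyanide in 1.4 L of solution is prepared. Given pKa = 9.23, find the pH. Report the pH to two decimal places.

pH = pKa + log([A⁻]/[HA]) = 9.23 + log(0.0046/0.036)
pH = 9.23 + (-0.894) = 8.34

pH = 8.34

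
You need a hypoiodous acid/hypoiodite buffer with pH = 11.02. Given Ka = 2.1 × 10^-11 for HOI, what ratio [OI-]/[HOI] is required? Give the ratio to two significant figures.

pKa = -log(2.1 × 10^-11) = 10.678
pH = pKa + log(r) ⇒ log(r) = 11.02 − 10.678 = +0.342
r = [OI-]/[HOI] = 10^(+0.342) = 2.2

ratio = 2.2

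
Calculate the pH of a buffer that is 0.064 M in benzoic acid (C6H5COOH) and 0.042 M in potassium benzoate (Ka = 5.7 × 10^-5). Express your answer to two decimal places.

pH = 4.06

pKa = −log(5.7 × 10^-5) = 4.244
Using pH = pKa + log([base]/[acid]) with [base]/[acid] = 0.042/0.064:
pH = 4.244 + (-0.183) = 4.06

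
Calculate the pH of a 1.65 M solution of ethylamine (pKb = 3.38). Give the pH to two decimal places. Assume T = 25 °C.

pH = 12.42

C2H5NH2 + H2O ⇌ C2H5NH3+ + OH-
Kb = 10^(−3.38) = 4.17 × 10^-4
From the ICE table, Kb = [OH-]²/(1.65 − [OH-]) = 4.17 × 10^-4.
Since Kb ≪ C₀, [OH-] ≈ √(Kb·C₀) = 2.62 × 10^-2 M.
Check: 1.6% ionized — well under 5%, approximation valid.
pOH = 1.58, so pH = 14.00 − pOH = 12.42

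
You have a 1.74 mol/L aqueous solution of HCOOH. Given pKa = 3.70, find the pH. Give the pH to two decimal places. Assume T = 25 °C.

HCOOH ⇌ HCOO- + H+
Ka = 10^(−3.70) = 2.00 × 10^-4
Ka = [H+]²/(1.74 − [H+]) = 2.00 × 10^-4
Neglecting [H+] in the denominator: [H+] = √(2.00 × 10^-4 × 1.74) = 1.87 × 10^-2 M
([H+]/C₀ = 1.1% < 5%, so the approximation holds.)
pH = −log(1.87 × 10^-2) = 1.73

pH = 1.73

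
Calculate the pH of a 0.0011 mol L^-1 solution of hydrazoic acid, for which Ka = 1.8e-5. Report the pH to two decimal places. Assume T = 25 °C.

pH = 3.88

HN3 ⇌ N3- + H+
From the ICE table, Ka = [H+]²/(0.0011 − [H+]) = 1.8 × 10^-5.
[H+] is not negligible relative to C₀; solve [H+]² + 1.8e-05·[H+] − 1.98e-08 = 0.
[H+] = [−1.8e-05 + √(1.8e-05² + 7.92e-08)]/2 = 1.32 × 10^-4 M
pH = −log[H+] = −log(1.32 × 10^-4) = 3.88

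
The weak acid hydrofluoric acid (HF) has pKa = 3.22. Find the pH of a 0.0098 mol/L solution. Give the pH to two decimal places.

HF ⇌ F- + H+
Ka = 10^(−3.22) = 6.03 × 10^-4
Ka = [H+]²/(0.0098 − [H+]) = 6.03 × 10^-4
Here C₀/Ka ≈ 16.3, so the small-[H+] approximation fails. Use the quadratic:
[H+] = (−Ka + √(Ka² + 4·Ka·C₀))/2 = 2.15 × 10^-3 M
pH = −log[H+] = −log(2.15 × 10^-3) = 2.67

pH = 2.67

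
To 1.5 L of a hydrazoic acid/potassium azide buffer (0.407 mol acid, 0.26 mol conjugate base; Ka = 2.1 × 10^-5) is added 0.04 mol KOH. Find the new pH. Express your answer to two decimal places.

OH- converts HN3 to N3-: HN3 → 0.367 mol, N3- → 0.3 mol.
pKa = −log(2.1 × 10^-5) = 4.678
pH = pKa + log(n_N3-/n_HN3) = 4.678 + log(0.3/0.367) = 4.678 + (-0.088)

pH = 4.59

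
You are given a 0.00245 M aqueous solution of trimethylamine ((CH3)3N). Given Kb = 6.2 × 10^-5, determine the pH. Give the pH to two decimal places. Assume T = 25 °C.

pH = 10.56

(CH3)3N + H2O ⇌ (CH3)3NH+ + OH-
Kb = [OH-]²/(0.00245 − [OH-]) = 6.2 × 10^-5
[OH-] is not negligible relative to C₀; solve [OH-]² + 6.2e-05·[OH-] − 1.52e-07 = 0.
[OH-] = [−6.2e-05 + √(6.2e-05² + 6.08e-07)]/2 = 3.60 × 10^-4 M
pOH = 3.44, so pH = 14.00 − pOH = 10.56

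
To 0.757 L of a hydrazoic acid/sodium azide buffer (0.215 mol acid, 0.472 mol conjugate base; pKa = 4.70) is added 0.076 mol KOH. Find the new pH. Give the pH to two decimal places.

OH- converts HN3 to N3-: HN3 → 0.139 mol, N3- → 0.548 mol.
pH = pKa + log(n_N3-/n_HN3) = 4.70 + log(0.548/0.139) = 4.70 + (+0.596)

pH = 5.30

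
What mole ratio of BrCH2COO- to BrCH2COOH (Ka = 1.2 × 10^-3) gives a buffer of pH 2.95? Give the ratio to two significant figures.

ratio = 1.1

pKa = -log(1.2 × 10^-3) = 2.921
pH = pKa + log(r) ⇒ log(r) = 2.95 − 2.921 = +0.029
r = [BrCH2COO-]/[BrCH2COOH] = 10^(+0.029) = 1.07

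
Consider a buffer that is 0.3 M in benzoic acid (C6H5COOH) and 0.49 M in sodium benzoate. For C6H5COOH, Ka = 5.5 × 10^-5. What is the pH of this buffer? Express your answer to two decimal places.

pKa = −log(5.5 × 10^-5) = 4.260
pH = pKa + log([A⁻]/[HA]) = 4.260 + log(0.49/0.3)
pH = 4.260 + (+0.213) = 4.47

pH = 4.47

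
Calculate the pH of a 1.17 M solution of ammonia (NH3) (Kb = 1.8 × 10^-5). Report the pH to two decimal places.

pH = 11.66

NH3 + H2O ⇌ NH4+ + OH-
Kb = [OH-]²/(1.17 − [OH-]) = 1.8 × 10^-5
Assume [OH-] ≪ 1.17: [OH-] ≈ √(1.8 × 10^-5 × 1.17) = 4.59 × 10^-3 M
([OH-]/C₀ = 0.39% < 5%, so the approximation holds.)
pOH = −log(4.59 × 10^-3) = 2.34; pH = 14.00 − 2.34 = 11.66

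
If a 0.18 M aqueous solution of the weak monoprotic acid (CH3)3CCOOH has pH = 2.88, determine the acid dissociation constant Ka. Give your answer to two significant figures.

Ka = 9.7 × 10^-6

[H+] = 10^(-2.88) = 1.32 × 10^-3 M
At equilibrium [HA] = 0.18 − 1.32 × 10^-3 = 1.79 × 10^-1 M
Ka = [H+][A-]/[HA] = (1.32 × 10^-3)² / 1.79 × 10^-1 = 9.7 × 10^-6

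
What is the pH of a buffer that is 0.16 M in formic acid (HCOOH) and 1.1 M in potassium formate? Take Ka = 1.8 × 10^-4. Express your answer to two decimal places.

pKa = −log(1.8 × 10^-4) = 3.745
Henderson–Hasselbalch: pH = pKa + log([HCOO-]/[HCOOH]) = 3.745 + log(1.1/0.16)
pH = 3.745 + (+0.837) = 4.58

pH = 4.58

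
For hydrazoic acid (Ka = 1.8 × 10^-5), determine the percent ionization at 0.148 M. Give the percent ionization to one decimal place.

HN3 ⇌ N3- + H+; let x = [H+] at equilibrium.
x ≈ √(Ka·C₀) = √(1.8 × 10^-5 × 0.148) = 1.63 × 10^-3 M
Fraction ionized = 1.63 × 10^-3 / 0.148 = 0.0110 → 1.1%

1.1%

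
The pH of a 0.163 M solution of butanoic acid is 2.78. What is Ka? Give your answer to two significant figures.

Ka = 1.7 × 10^-5

[H+] = 10^(-2.78) = 1.66 × 10^-3 M
At equilibrium [HA] = 0.163 − 1.66 × 10^-3 = 1.61 × 10^-1 M
Ka = [H+][A-]/[HA] = (1.66 × 10^-3)² / 1.61 × 10^-1 = 1.7 × 10^-5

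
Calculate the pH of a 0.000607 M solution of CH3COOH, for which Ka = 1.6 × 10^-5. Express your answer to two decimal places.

pH = 4.04

CH3COOH ⇌ CH3COO- + H+
Ka = [H+]²/(0.000607 − [H+]) = 1.6 × 10^-5
The 5% rule fails; solving [H+]² + Ka·[H+] − Ka·C₀ = 0 exactly:
[H+] = (−Ka + √(Ka² + 4·Ka·C₀))/2 = 9.09 × 10^-5 M
pH = −log(9.09 × 10^-5) = 4.04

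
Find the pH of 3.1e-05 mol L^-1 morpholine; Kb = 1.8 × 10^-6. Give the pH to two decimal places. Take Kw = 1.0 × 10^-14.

C4H8ONH + H2O ⇌ C4H8ONH2+ + OH-
Kb = x²/(3.1e-05 − x) = 1.8 × 10^-6
Here C₀/Kb ≈ 17.2, so the small-x approximation fails. Use the quadratic:
x = (−Kb + √(Kb² + 4·Kb·C₀))/2 = 6.62 × 10^-6 M
pOH = 5.18, so pH = 14.00 − pOH = 8.82

pH = 8.82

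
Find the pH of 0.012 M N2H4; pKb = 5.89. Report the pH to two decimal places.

N2H4 + H2O ⇌ N2H5+ + OH-
Kb = 10^(−5.89) = 1.29 × 10^-6
Let x = [OH-] at equilibrium. Kb = x²/(0.012 − x).
Neglecting x in the denominator: x = √(1.29 × 10^-6 × 0.012) = 1.24 × 10^-4 M
pOH = 3.91, so pH = 14.00 − pOH = 10.09

pH = 10.09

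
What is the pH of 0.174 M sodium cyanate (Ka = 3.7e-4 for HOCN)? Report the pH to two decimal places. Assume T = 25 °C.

pH = 8.34

OCN- is the conjugate base of the weak acid HOCN.
Kb = Kw/Ka = 1.0×10^-14 / 3.7 × 10^-4 = 2.70 × 10^-11
Kb = x²/(0.174 − x) = 2.70 × 10^-11
Since Kb ≪ C₀, x ≈ √(Kb·C₀) = 2.17 × 10^-6 M.
pOH = 5.66, so pH = 14.00 − pOH = 8.34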